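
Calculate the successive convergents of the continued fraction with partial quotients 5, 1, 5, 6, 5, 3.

5/1, 6/1, 35/6, 216/37, 1115/191, 3561/610

Using the convergent recurrence p_i = a_i*p_{i-1} + p_{i-2}, q_i = a_i*q_{i-1} + q_{i-2} with p_{-2}=0, p_{-1}=1, q_{-2}=1, q_{-1}=0:
  i=0: a_0=5, p_0 = 5*1 + 0 = 5, q_0 = 5*0 + 1 = 1.
  i=1: a_1=1, p_1 = 1*5 + 1 = 6, q_1 = 1*1 + 0 = 1.
  i=2: a_2=5, p_2 = 5*6 + 5 = 35, q_2 = 5*1 + 1 = 6.
  i=3: a_3=6, p_3 = 6*35 + 6 = 216, q_3 = 6*6 + 1 = 37.
  i=4: a_4=5, p_4 = 5*216 + 35 = 1115, q_4 = 5*37 + 6 = 191.
  i=5: a_5=3, p_5 = 3*1115 + 216 = 3561, q_5 = 3*191 + 37 = 610.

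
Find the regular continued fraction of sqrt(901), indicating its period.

[30; (60)]

Write x_i = (sqrt(901) + m_i)/d_i with (m_0, d_0) = (0, 1). a_0 = floor(sqrt(901)) = 30, since 30^2 = 900 <= 901 < 961 = 31^2.
Iterate m_{i+1} = d_i*a_i - m_i, d_{i+1} = (901 - m_{i+1}^2)/d_i, a_{i+1} = floor((a_0 + m_{i+1})/d_{i+1}):
  m_1 = 1*30 - 0 = 30, d_1 = (901 - 30^2)/1 = 1/1 = 1, a_1 = floor((30 + 30)/1) = 60.
  m_2 = 1*60 - 30 = 30, d_2 = (901 - 30^2)/1 = 1/1 = 1: (m_2, d_2) = (m_1, d_1) = (30, 1), so from here the quotient a_1 repeats; the period length is 1.
Hence the expansion of sqrt(901) is a_0 = 30 followed by the repeating block 60 (period 1).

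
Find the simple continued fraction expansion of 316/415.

[0; 1, 3, 5, 4, 1, 3]

Run the Euclidean algorithm on 316 and 415; the successive quotients are the partial quotients a_0, a_1, ... (each step inverts the fractional part left over by the previous one):
  316 = 0*415 + 316, so a_0 = 0.
  415 = 1*316 + 99, so a_1 = 1.
  316 = 3*99 + 19, so a_2 = 3.
  99 = 5*19 + 4, so a_3 = 5.
  19 = 4*4 + 3, so a_4 = 4.
  4 = 1*3 + 1, so a_5 = 1.
  3 = 3*1 + 0, so a_6 = 3.
The remainder reaches 0 after 7 divisions, so the expansion has 7 partial quotients, read off in order.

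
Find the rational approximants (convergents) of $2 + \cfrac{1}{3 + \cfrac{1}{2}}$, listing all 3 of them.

Using the convergent recurrence p_i = a_i*p_{i-1} + p_{i-2}, q_i = a_i*q_{i-1} + q_{i-2} with p_{-2}=0, p_{-1}=1, q_{-2}=1, q_{-1}=0:
  i=0: a_0=2, p_0 = 2*1 + 0 = 2, q_0 = 2*0 + 1 = 1.
  i=1: a_1=3, p_1 = 3*2 + 1 = 7, q_1 = 3*1 + 0 = 3.
  i=2: a_2=2, p_2 = 2*7 + 2 = 16, q_2 = 2*3 + 1 = 7.

2/1, 7/3, 16/7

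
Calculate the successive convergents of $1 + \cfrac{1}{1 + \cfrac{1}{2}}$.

1/1, 2/1, 5/3

Using the convergent recurrence p_i = a_i*p_{i-1} + p_{i-2}, q_i = a_i*q_{i-1} + q_{i-2} with p_{-2}=0, p_{-1}=1, q_{-2}=1, q_{-1}=0:
  i=0: a_0=1, p_0 = 1*1 + 0 = 1, q_0 = 1*0 + 1 = 1.
  i=1: a_1=1, p_1 = 1*1 + 1 = 2, q_1 = 1*1 + 0 = 1.
  i=2: a_2=2, p_2 = 2*2 + 1 = 5, q_2 = 2*1 + 1 = 3.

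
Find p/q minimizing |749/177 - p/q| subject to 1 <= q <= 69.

292/69

Expand x = 749/177 as a continued fraction with the Euclidean algorithm:
  749 = 4*177 + 41, so a_0 = 4.
  177 = 4*41 + 13, so a_1 = 4.
  41 = 3*13 + 2, so a_2 = 3.
  13 = 6*2 + 1, so a_3 = 6.
  2 = 2*1 + 0, so a_4 = 2.
so x = [4; 4, 3, 6, 2].
Convergents (p_i = a_i*p_{i-1} + p_{i-2}, q_i = a_i*q_{i-1} + q_{i-2} with p_{-2}=0, p_{-1}=1, q_{-2}=1, q_{-1}=0), until the denominator exceeds 69:
  i=0: a_0=4, p_0 = 4*1 + 0 = 4, q_0 = 4*0 + 1 = 1.
  i=1: a_1=4, p_1 = 4*4 + 1 = 17, q_1 = 4*1 + 0 = 4.
  i=2: a_2=3, p_2 = 3*17 + 4 = 55, q_2 = 3*4 + 1 = 13.
  i=3: a_3=6, p_3 = 6*55 + 17 = 347, q_3 = 6*13 + 4 = 82.
q_3 = 82 > 69, so the last convergent with denominator <= 69 is p_2/q_2 = 55/13.
The closest fraction with denominator <= 69 is either p_2/q_2 or the intermediate fraction (k*p_2 + p_1)/(k*q_2 + q_1) with the largest k >= 1 whose denominator stays <= 69; these approach x as k grows, and every other convergent or intermediate fraction in range is farther away.
Largest k: floor((69 - q_1)/q_2) = floor((69 - 4)/13) = 5.
That gives (5*55 + 17)/(5*13 + 4) = 292/69.
Compare the errors: |x - 55/13| = |749*13 - 55*177|/(177*13) = 2/2301, and |x - 292/69| = |749*69 - 292*177|/(177*69) = 3/12213.
Cross-multiplying, 3*2301 = 6903 < 24426 = 2*12213, so 3/12213 is smaller: the intermediate fraction 292/69 is closer to x than 55/13.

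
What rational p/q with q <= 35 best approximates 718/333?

Expand x = 718/333 as a continued fraction with the Euclidean algorithm:
  718 = 2*333 + 52, so a_0 = 2.
  333 = 6*52 + 21, so a_1 = 6.
  52 = 2*21 + 10, so a_2 = 2.
  21 = 2*10 + 1, so a_3 = 2.
  10 = 10*1 + 0, so a_4 = 10.
so x = [2; 6, 2, 2, 10].
Convergents (p_i = a_i*p_{i-1} + p_{i-2}, q_i = a_i*q_{i-1} + q_{i-2} with p_{-2}=0, p_{-1}=1, q_{-2}=1, q_{-1}=0), until the denominator exceeds 35:
  i=0: a_0=2, p_0 = 2*1 + 0 = 2, q_0 = 2*0 + 1 = 1.
  i=1: a_1=6, p_1 = 6*2 + 1 = 13, q_1 = 6*1 + 0 = 6.
  i=2: a_2=2, p_2 = 2*13 + 2 = 28, q_2 = 2*6 + 1 = 13.
  i=3: a_3=2, p_3 = 2*28 + 13 = 69, q_3 = 2*13 + 6 = 32.
  i=4: a_4=10, p_4 = 10*69 + 28 = 718, q_4 = 10*32 + 13 = 333.
q_4 = 333 > 35, so the last convergent with denominator <= 35 is p_3/q_3 = 69/32.
The closest fraction with denominator <= 35 is either p_3/q_3 or the intermediate fraction (k*p_3 + p_2)/(k*q_3 + q_2) with the largest k >= 1 whose denominator stays <= 35; these approach x as k grows, and every other convergent or intermediate fraction in range is farther away.
Largest k: floor((35 - q_2)/q_3) = floor((35 - 13)/32) = 0.
Since k = 0, no intermediate fraction beyond p_3/q_3 has denominator <= 35, so the convergent 69/32 is the closest (its error is |718*32 - 69*333|/(333*32) = 1/10656).

69/32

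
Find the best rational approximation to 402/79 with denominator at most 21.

Expand x = 402/79 as a continued fraction with the Euclidean algorithm:
  402 = 5*79 + 7, so a_0 = 5.
  79 = 11*7 + 2, so a_1 = 11.
  7 = 3*2 + 1, so a_2 = 3.
  2 = 2*1 + 0, so a_3 = 2.
so x = [5; 11, 3, 2].
Convergents (p_i = a_i*p_{i-1} + p_{i-2}, q_i = a_i*q_{i-1} + q_{i-2} with p_{-2}=0, p_{-1}=1, q_{-2}=1, q_{-1}=0), until the denominator exceeds 21:
  i=0: a_0=5, p_0 = 5*1 + 0 = 5, q_0 = 5*0 + 1 = 1.
  i=1: a_1=11, p_1 = 11*5 + 1 = 56, q_1 = 11*1 + 0 = 11.
  i=2: a_2=3, p_2 = 3*56 + 5 = 173, q_2 = 3*11 + 1 = 34.
q_2 = 34 > 21, so the last convergent with denominator <= 21 is p_1/q_1 = 56/11.
The closest fraction with denominator <= 21 is either p_1/q_1 or the intermediate fraction (k*p_1 + p_0)/(k*q_1 + q_0) with the largest k >= 1 whose denominator stays <= 21; these approach x as k grows, and every other convergent or intermediate fraction in range is farther away.
Largest k: floor((21 - q_0)/q_1) = floor((21 - 1)/11) = 1.
That gives (1*56 + 5)/(1*11 + 1) = 61/12.
Compare the errors: |x - 56/11| = |402*11 - 56*79|/(79*11) = 2/869, and |x - 61/12| = |402*12 - 61*79|/(79*12) = 5/948.
Cross-multiplying, 2*948 = 1896 < 4345 = 5*869, so 2/869 is smaller: the convergent 56/11 is closer to x than 61/12.

56/11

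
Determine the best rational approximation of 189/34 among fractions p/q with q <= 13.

Expand x = 189/34 as a continued fraction with the Euclidean algorithm:
  189 = 5*34 + 19, so a_0 = 5.
  34 = 1*19 + 15, so a_1 = 1.
  19 = 1*15 + 4, so a_2 = 1.
  15 = 3*4 + 3, so a_3 = 3.
  4 = 1*3 + 1, so a_4 = 1.
  3 = 3*1 + 0, so a_5 = 3.
so x = [5; 1, 1, 3, 1, 3].
Convergents (p_i = a_i*p_{i-1} + p_{i-2}, q_i = a_i*q_{i-1} + q_{i-2} with p_{-2}=0, p_{-1}=1, q_{-2}=1, q_{-1}=0), until the denominator exceeds 13:
  i=0: a_0=5, p_0 = 5*1 + 0 = 5, q_0 = 5*0 + 1 = 1.
  i=1: a_1=1, p_1 = 1*5 + 1 = 6, q_1 = 1*1 + 0 = 1.
  i=2: a_2=1, p_2 = 1*6 + 5 = 11, q_2 = 1*1 + 1 = 2.
  i=3: a_3=3, p_3 = 3*11 + 6 = 39, q_3 = 3*2 + 1 = 7.
  i=4: a_4=1, p_4 = 1*39 + 11 = 50, q_4 = 1*7 + 2 = 9.
  i=5: a_5=3, p_5 = 3*50 + 39 = 189, q_5 = 3*9 + 7 = 34.
q_5 = 34 > 13, so the last convergent with denominator <= 13 is p_4/q_4 = 50/9.
The closest fraction with denominator <= 13 is either p_4/q_4 or the intermediate fraction (k*p_4 + p_3)/(k*q_4 + q_3) with the largest k >= 1 whose denominator stays <= 13; these approach x as k grows, and every other convergent or intermediate fraction in range is farther away.
Largest k: floor((13 - q_3)/q_4) = floor((13 - 7)/9) = 0.
Since k = 0, no intermediate fraction beyond p_4/q_4 has denominator <= 13, so the convergent 50/9 is the closest (its error is |189*9 - 50*34|/(34*9) = 1/306).

50/9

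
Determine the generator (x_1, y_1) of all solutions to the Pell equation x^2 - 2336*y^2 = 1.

(x, y) = (145, 3)

First expand sqrt(2336) as a continued fraction. With x_i = (sqrt(2336) + m_i)/d_i and (m_0, d_0) = (0, 1): a_0 = floor(sqrt(2336)) = 48, since 48^2 = 2304 <= 2336 < 2401 = 49^2.
Iterate m_{i+1} = d_i*a_i - m_i, d_{i+1} = (2336 - m_{i+1}^2)/d_i, a_{i+1} = floor((a_0 + m_{i+1})/d_{i+1}):
  m_1 = 1*48 - 0 = 48, d_1 = (2336 - 48^2)/1 = 32/1 = 32, a_1 = floor((48 + 48)/32) = 3.
  m_2 = 32*3 - 48 = 48, d_2 = (2336 - 48^2)/32 = 32/32 = 1, a_2 = floor((48 + 48)/1) = 96.
  m_3 = 1*96 - 48 = 48, d_3 = (2336 - 48^2)/1 = 32/1 = 32: (m_3, d_3) = (m_1, d_1) = (48, 32), so from here the quotients repeat a_1, a_2; the period length is 2.
So sqrt(2336) = [48; (3, 96)] with period length k = 2.
k is even, so the fundamental solution of x^2 - 2336y^2 = 1 is (p_{k-1}, q_{k-1}) = (p_1, q_1); compute convergents through index 1.
Convergents (p_i = a_i*p_{i-1} + p_{i-2}, q_i = a_i*q_{i-1} + q_{i-2} with p_{-2}=0, p_{-1}=1, q_{-2}=1, q_{-1}=0):
  i=0: a_0=48, p_0 = 48*1 + 0 = 48, q_0 = 48*0 + 1 = 1.
  i=1: a_1=3, p_1 = 3*48 + 1 = 145, q_1 = 3*1 + 0 = 3.
Check: 145^2 - 2336*3^2 = 21025 - 21024 = 1, so (x, y) = (145, 3) solves the equation, and by the theorem it is the least positive solution.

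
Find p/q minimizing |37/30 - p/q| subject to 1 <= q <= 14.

16/13

Expand x = 37/30 as a continued fraction with the Euclidean algorithm:
  37 = 1*30 + 7, so a_0 = 1.
  30 = 4*7 + 2, so a_1 = 4.
  7 = 3*2 + 1, so a_2 = 3.
  2 = 2*1 + 0, so a_3 = 2.
so x = [1; 4, 3, 2].
Convergents (p_i = a_i*p_{i-1} + p_{i-2}, q_i = a_i*q_{i-1} + q_{i-2} with p_{-2}=0, p_{-1}=1, q_{-2}=1, q_{-1}=0), until the denominator exceeds 14:
  i=0: a_0=1, p_0 = 1*1 + 0 = 1, q_0 = 1*0 + 1 = 1.
  i=1: a_1=4, p_1 = 4*1 + 1 = 5, q_1 = 4*1 + 0 = 4.
  i=2: a_2=3, p_2 = 3*5 + 1 = 16, q_2 = 3*4 + 1 = 13.
  i=3: a_3=2, p_3 = 2*16 + 5 = 37, q_3 = 2*13 + 4 = 30.
q_3 = 30 > 14, so the last convergent with denominator <= 14 is p_2/q_2 = 16/13.
The closest fraction with denominator <= 14 is either p_2/q_2 or the intermediate fraction (k*p_2 + p_1)/(k*q_2 + q_1) with the largest k >= 1 whose denominator stays <= 14; these approach x as k grows, and every other convergent or intermediate fraction in range is farther away.
Largest k: floor((14 - q_1)/q_2) = floor((14 - 4)/13) = 0.
Since k = 0, no intermediate fraction beyond p_2/q_2 has denominator <= 14, so the convergent 16/13 is the closest (its error is |37*13 - 16*30|/(30*13) = 1/390).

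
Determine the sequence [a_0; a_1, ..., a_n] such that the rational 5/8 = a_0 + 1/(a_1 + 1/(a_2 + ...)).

Run the Euclidean algorithm on 5 and 8; the successive quotients are the partial quotients a_0, a_1, ... (each step inverts the fractional part left over by the previous one):
  5 = 0*8 + 5, so a_0 = 0.
  8 = 1*5 + 3, so a_1 = 1.
  5 = 1*3 + 2, so a_2 = 1.
  3 = 1*2 + 1, so a_3 = 1.
  2 = 2*1 + 0, so a_4 = 2.
The remainder reaches 0 after 5 divisions, so the expansion has 5 partial quotients, read off in order.

[0; 1, 1, 1, 2]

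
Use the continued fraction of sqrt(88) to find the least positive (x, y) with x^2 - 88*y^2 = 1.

(x, y) = (197, 21)

First expand sqrt(88) as a continued fraction. With x_i = (sqrt(88) + m_i)/d_i and (m_0, d_0) = (0, 1): a_0 = floor(sqrt(88)) = 9, since 9^2 = 81 <= 88 < 100 = 10^2.
Iterate m_{i+1} = d_i*a_i - m_i, d_{i+1} = (88 - m_{i+1}^2)/d_i, a_{i+1} = floor((a_0 + m_{i+1})/d_{i+1}):
  m_1 = 1*9 - 0 = 9, d_1 = (88 - 9^2)/1 = 7/1 = 7, a_1 = floor((9 + 9)/7) = 2.
  m_2 = 7*2 - 9 = 5, d_2 = (88 - 5^2)/7 = 63/7 = 9, a_2 = floor((9 + 5)/9) = 1.
  m_3 = 9*1 - 5 = 4, d_3 = (88 - 4^2)/9 = 72/9 = 8, a_3 = floor((9 + 4)/8) = 1.
  m_4 = 8*1 - 4 = 4, d_4 = (88 - 4^2)/8 = 72/8 = 9, a_4 = floor((9 + 4)/9) = 1.
  m_5 = 9*1 - 4 = 5, d_5 = (88 - 5^2)/9 = 63/9 = 7, a_5 = floor((9 + 5)/7) = 2.
  m_6 = 7*2 - 5 = 9, d_6 = (88 - 9^2)/7 = 7/7 = 1, a_6 = floor((9 + 9)/1) = 18.
  m_7 = 1*18 - 9 = 9, d_7 = (88 - 9^2)/1 = 7/1 = 7: (m_7, d_7) = (m_1, d_1) = (9, 7), so from here the quotients repeat a_1, ..., a_6; the period length is 6.
So sqrt(88) = [9; (2, 1, 1, 1, 2, 18)] with period length k = 6.
k is even, so the fundamental solution of x^2 - 88y^2 = 1 is (p_{k-1}, q_{k-1}) = (p_5, q_5); compute convergents through index 5.
Convergents (p_i = a_i*p_{i-1} + p_{i-2}, q_i = a_i*q_{i-1} + q_{i-2} with p_{-2}=0, p_{-1}=1, q_{-2}=1, q_{-1}=0):
  i=0: a_0=9, p_0 = 9*1 + 0 = 9, q_0 = 9*0 + 1 = 1.
  i=1: a_1=2, p_1 = 2*9 + 1 = 19, q_1 = 2*1 + 0 = 2.
  i=2: a_2=1, p_2 = 1*19 + 9 = 28, q_2 = 1*2 + 1 = 3.
  i=3: a_3=1, p_3 = 1*28 + 19 = 47, q_3 = 1*3 + 2 = 5.
  i=4: a_4=1, p_4 = 1*47 + 28 = 75, q_4 = 1*5 + 3 = 8.
  i=5: a_5=2, p_5 = 2*75 + 47 = 197, q_5 = 2*8 + 5 = 21.
Check: 197^2 - 88*21^2 = 38809 - 38808 = 1, so (x, y) = (197, 21) solves the equation, and by the theorem it is the least positive solution.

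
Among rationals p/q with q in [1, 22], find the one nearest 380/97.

47/12

Expand x = 380/97 as a continued fraction with the Euclidean algorithm:
  380 = 3*97 + 89, so a_0 = 3.
  97 = 1*89 + 8, so a_1 = 1.
  89 = 11*8 + 1, so a_2 = 11.
  8 = 8*1 + 0, so a_3 = 8.
so x = [3; 1, 11, 8].
Convergents (p_i = a_i*p_{i-1} + p_{i-2}, q_i = a_i*q_{i-1} + q_{i-2} with p_{-2}=0, p_{-1}=1, q_{-2}=1, q_{-1}=0), until the denominator exceeds 22:
  i=0: a_0=3, p_0 = 3*1 + 0 = 3, q_0 = 3*0 + 1 = 1.
  i=1: a_1=1, p_1 = 1*3 + 1 = 4, q_1 = 1*1 + 0 = 1.
  i=2: a_2=11, p_2 = 11*4 + 3 = 47, q_2 = 11*1 + 1 = 12.
  i=3: a_3=8, p_3 = 8*47 + 4 = 380, q_3 = 8*12 + 1 = 97.
q_3 = 97 > 22, so the last convergent with denominator <= 22 is p_2/q_2 = 47/12.
The closest fraction with denominator <= 22 is either p_2/q_2 or the intermediate fraction (k*p_2 + p_1)/(k*q_2 + q_1) with the largest k >= 1 whose denominator stays <= 22; these approach x as k grows, and every other convergent or intermediate fraction in range is farther away.
Largest k: floor((22 - q_1)/q_2) = floor((22 - 1)/12) = 1.
That gives (1*47 + 4)/(1*12 + 1) = 51/13.
Compare the errors: |x - 47/12| = |380*12 - 47*97|/(97*12) = 1/1164, and |x - 51/13| = |380*13 - 51*97|/(97*13) = 7/1261.
Cross-multiplying, 1*1261 = 1261 < 8148 = 7*1164, so 1/1164 is smaller: the convergent 47/12 is closer to x than 51/13.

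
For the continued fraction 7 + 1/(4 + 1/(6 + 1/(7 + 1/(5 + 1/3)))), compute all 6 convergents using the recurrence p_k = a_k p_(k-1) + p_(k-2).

Using the convergent recurrence p_i = a_i*p_{i-1} + p_{i-2}, q_i = a_i*q_{i-1} + q_{i-2} with p_{-2}=0, p_{-1}=1, q_{-2}=1, q_{-1}=0:
  i=0: a_0=7, p_0 = 7*1 + 0 = 7, q_0 = 7*0 + 1 = 1.
  i=1: a_1=4, p_1 = 4*7 + 1 = 29, q_1 = 4*1 + 0 = 4.
  i=2: a_2=6, p_2 = 6*29 + 7 = 181, q_2 = 6*4 + 1 = 25.
  i=3: a_3=7, p_3 = 7*181 + 29 = 1296, q_3 = 7*25 + 4 = 179.
  i=4: a_4=5, p_4 = 5*1296 + 181 = 6661, q_4 = 5*179 + 25 = 920.
  i=5: a_5=3, p_5 = 3*6661 + 1296 = 21279, q_5 = 3*920 + 179 = 2939.

7/1, 29/4, 181/25, 1296/179, 6661/920, 21279/2939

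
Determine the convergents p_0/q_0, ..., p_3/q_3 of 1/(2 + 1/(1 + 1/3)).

0/1, 1/2, 1/3, 4/11

Using the convergent recurrence p_i = a_i*p_{i-1} + p_{i-2}, q_i = a_i*q_{i-1} + q_{i-2} with p_{-2}=0, p_{-1}=1, q_{-2}=1, q_{-1}=0:
  i=0: a_0=0, p_0 = 0*1 + 0 = 0, q_0 = 0*0 + 1 = 1.
  i=1: a_1=2, p_1 = 2*0 + 1 = 1, q_1 = 2*1 + 0 = 2.
  i=2: a_2=1, p_2 = 1*1 + 0 = 1, q_2 = 1*2 + 1 = 3.
  i=3: a_3=3, p_3 = 3*1 + 1 = 4, q_3 = 3*3 + 2 = 11.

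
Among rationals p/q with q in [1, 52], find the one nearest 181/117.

65/42

Expand x = 181/117 as a continued fraction with the Euclidean algorithm:
  181 = 1*117 + 64, so a_0 = 1.
  117 = 1*64 + 53, so a_1 = 1.
  64 = 1*53 + 11, so a_2 = 1.
  53 = 4*11 + 9, so a_3 = 4.
  11 = 1*9 + 2, so a_4 = 1.
  9 = 4*2 + 1, so a_5 = 4.
  2 = 2*1 + 0, so a_6 = 2.
so x = [1; 1, 1, 4, 1, 4, 2].
Convergents (p_i = a_i*p_{i-1} + p_{i-2}, q_i = a_i*q_{i-1} + q_{i-2} with p_{-2}=0, p_{-1}=1, q_{-2}=1, q_{-1}=0), until the denominator exceeds 52:
  i=0: a_0=1, p_0 = 1*1 + 0 = 1, q_0 = 1*0 + 1 = 1.
  i=1: a_1=1, p_1 = 1*1 + 1 = 2, q_1 = 1*1 + 0 = 1.
  i=2: a_2=1, p_2 = 1*2 + 1 = 3, q_2 = 1*1 + 1 = 2.
  i=3: a_3=4, p_3 = 4*3 + 2 = 14, q_3 = 4*2 + 1 = 9.
  i=4: a_4=1, p_4 = 1*14 + 3 = 17, q_4 = 1*9 + 2 = 11.
  i=5: a_5=4, p_5 = 4*17 + 14 = 82, q_5 = 4*11 + 9 = 53.
q_5 = 53 > 52, so the last convergent with denominator <= 52 is p_4/q_4 = 17/11.
The closest fraction with denominator <= 52 is either p_4/q_4 or the intermediate fraction (k*p_4 + p_3)/(k*q_4 + q_3) with the largest k >= 1 whose denominator stays <= 52; these approach x as k grows, and every other convergent or intermediate fraction in range is farther away.
Largest k: floor((52 - q_3)/q_4) = floor((52 - 9)/11) = 3.
That gives (3*17 + 14)/(3*11 + 9) = 65/42.
Compare the errors: |x - 17/11| = |181*11 - 17*117|/(117*11) = 2/1287, and |x - 65/42| = |181*42 - 65*117|/(117*42) = 3/4914.
Cross-multiplying, 3*1287 = 3861 < 9828 = 2*4914, so 3/4914 is smaller: the intermediate fraction 65/42 is closer to x than 17/11.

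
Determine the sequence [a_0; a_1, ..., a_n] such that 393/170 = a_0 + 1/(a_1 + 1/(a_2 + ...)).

Run the Euclidean algorithm on 393 and 170; the successive quotients are the partial quotients a_0, a_1, ... (each step inverts the fractional part left over by the previous one):
  393 = 2*170 + 53, so a_0 = 2.
  170 = 3*53 + 11, so a_1 = 3.
  53 = 4*11 + 9, so a_2 = 4.
  11 = 1*9 + 2, so a_3 = 1.
  9 = 4*2 + 1, so a_4 = 4.
  2 = 2*1 + 0, so a_5 = 2.
The remainder reaches 0 after 6 divisions, so the expansion has 6 partial quotients, read off in order.

[2; 3, 4, 1, 4, 2]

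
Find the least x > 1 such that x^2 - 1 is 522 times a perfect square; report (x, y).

First expand sqrt(522) as a continued fraction. With x_i = (sqrt(522) + m_i)/d_i and (m_0, d_0) = (0, 1): a_0 = floor(sqrt(522)) = 22, since 22^2 = 484 <= 522 < 529 = 23^2.
Iterate m_{i+1} = d_i*a_i - m_i, d_{i+1} = (522 - m_{i+1}^2)/d_i, a_{i+1} = floor((a_0 + m_{i+1})/d_{i+1}):
  m_1 = 1*22 - 0 = 22, d_1 = (522 - 22^2)/1 = 38/1 = 38, a_1 = floor((22 + 22)/38) = 1.
  m_2 = 38*1 - 22 = 16, d_2 = (522 - 16^2)/38 = 266/38 = 7, a_2 = floor((22 + 16)/7) = 5.
  m_3 = 7*5 - 16 = 19, d_3 = (522 - 19^2)/7 = 161/7 = 23, a_3 = floor((22 + 19)/23) = 1.
  m_4 = 23*1 - 19 = 4, d_4 = (522 - 4^2)/23 = 506/23 = 22, a_4 = floor((22 + 4)/22) = 1.
  m_5 = 22*1 - 4 = 18, d_5 = (522 - 18^2)/22 = 198/22 = 9, a_5 = floor((22 + 18)/9) = 4.
  m_6 = 9*4 - 18 = 18, d_6 = (522 - 18^2)/9 = 198/9 = 22, a_6 = floor((22 + 18)/22) = 1.
  m_7 = 22*1 - 18 = 4, d_7 = (522 - 4^2)/22 = 506/22 = 23, a_7 = floor((22 + 4)/23) = 1.
  m_8 = 23*1 - 4 = 19, d_8 = (522 - 19^2)/23 = 161/23 = 7, a_8 = floor((22 + 19)/7) = 5.
  m_9 = 7*5 - 19 = 16, d_9 = (522 - 16^2)/7 = 266/7 = 38, a_9 = floor((22 + 16)/38) = 1.
  m_10 = 38*1 - 16 = 22, d_10 = (522 - 22^2)/38 = 38/38 = 1, a_10 = floor((22 + 22)/1) = 44.
  m_11 = 1*44 - 22 = 22, d_11 = (522 - 22^2)/1 = 38/1 = 38: (m_11, d_11) = (m_1, d_1) = (22, 38), so from here the quotients repeat a_1, ..., a_10; the period length is 10.
So sqrt(522) = [22; (1, 5, 1, 1, 4, 1, 1, 5, 1, 44)] with period length k = 10.
k is even, so the fundamental solution of x^2 - 522y^2 = 1 is (p_{k-1}, q_{k-1}) = (p_9, q_9); compute convergents through index 9.
Convergents (p_i = a_i*p_{i-1} + p_{i-2}, q_i = a_i*q_{i-1} + q_{i-2} with p_{-2}=0, p_{-1}=1, q_{-2}=1, q_{-1}=0):
  i=0: a_0=22, p_0 = 22*1 + 0 = 22, q_0 = 22*0 + 1 = 1.
  i=1: a_1=1, p_1 = 1*22 + 1 = 23, q_1 = 1*1 + 0 = 1.
  i=2: a_2=5, p_2 = 5*23 + 22 = 137, q_2 = 5*1 + 1 = 6.
  i=3: a_3=1, p_3 = 1*137 + 23 = 160, q_3 = 1*6 + 1 = 7.
  i=4: a_4=1, p_4 = 1*160 + 137 = 297, q_4 = 1*7 + 6 = 13.
  i=5: a_5=4, p_5 = 4*297 + 160 = 1348, q_5 = 4*13 + 7 = 59.
  i=6: a_6=1, p_6 = 1*1348 + 297 = 1645, q_6 = 1*59 + 13 = 72.
  i=7: a_7=1, p_7 = 1*1645 + 1348 = 2993, q_7 = 1*72 + 59 = 131.
  i=8: a_8=5, p_8 = 5*2993 + 1645 = 16610, q_8 = 5*131 + 72 = 727.
  i=9: a_9=1, p_9 = 1*16610 + 2993 = 19603, q_9 = 1*727 + 131 = 858.
Check: 19603^2 - 522*858^2 = 384277609 - 384277608 = 1, so (x, y) = (19603, 858) solves the equation, and by the theorem it is the least positive solution.

(x, y) = (19603, 858)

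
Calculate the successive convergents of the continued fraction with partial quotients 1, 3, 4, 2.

1/1, 4/3, 17/13, 38/29

Using the convergent recurrence p_i = a_i*p_{i-1} + p_{i-2}, q_i = a_i*q_{i-1} + q_{i-2} with p_{-2}=0, p_{-1}=1, q_{-2}=1, q_{-1}=0:
  i=0: a_0=1, p_0 = 1*1 + 0 = 1, q_0 = 1*0 + 1 = 1.
  i=1: a_1=3, p_1 = 3*1 + 1 = 4, q_1 = 3*1 + 0 = 3.
  i=2: a_2=4, p_2 = 4*4 + 1 = 17, q_2 = 4*3 + 1 = 13.
  i=3: a_3=2, p_3 = 2*17 + 4 = 38, q_3 = 2*13 + 3 = 29.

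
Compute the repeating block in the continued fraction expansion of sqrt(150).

Write x_i = (sqrt(150) + m_i)/d_i with (m_0, d_0) = (0, 1). a_0 = floor(sqrt(150)) = 12, since 12^2 = 144 <= 150 < 169 = 13^2.
Iterate m_{i+1} = d_i*a_i - m_i, d_{i+1} = (150 - m_{i+1}^2)/d_i, a_{i+1} = floor((a_0 + m_{i+1})/d_{i+1}):
  m_1 = 1*12 - 0 = 12, d_1 = (150 - 12^2)/1 = 6/1 = 6, a_1 = floor((12 + 12)/6) = 4.
  m_2 = 6*4 - 12 = 12, d_2 = (150 - 12^2)/6 = 6/6 = 1, a_2 = floor((12 + 12)/1) = 24.
  m_3 = 1*24 - 12 = 12, d_3 = (150 - 12^2)/1 = 6/1 = 6: (m_3, d_3) = (m_1, d_1) = (12, 6), so from here the quotients repeat a_1, a_2; the period length is 2.
Hence the expansion of sqrt(150) is a_0 = 12 followed by the repeating block 4, 24 (period 2).

[12; (4, 24)]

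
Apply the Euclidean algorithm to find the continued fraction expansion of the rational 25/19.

Run the Euclidean algorithm on 25 and 19; the successive quotients are the partial quotients a_0, a_1, ... (each step inverts the fractional part left over by the previous one):
  25 = 1*19 + 6, so a_0 = 1.
  19 = 3*6 + 1, so a_1 = 3.
  6 = 6*1 + 0, so a_2 = 6.
The remainder reaches 0 after 3 divisions, so the expansion has 3 partial quotients, read off in order.

[1; 3, 6]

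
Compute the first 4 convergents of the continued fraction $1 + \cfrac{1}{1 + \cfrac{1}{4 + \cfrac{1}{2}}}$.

1/1, 2/1, 9/5, 20/11

Using the convergent recurrence p_i = a_i*p_{i-1} + p_{i-2}, q_i = a_i*q_{i-1} + q_{i-2} with p_{-2}=0, p_{-1}=1, q_{-2}=1, q_{-1}=0:
  i=0: a_0=1, p_0 = 1*1 + 0 = 1, q_0 = 1*0 + 1 = 1.
  i=1: a_1=1, p_1 = 1*1 + 1 = 2, q_1 = 1*1 + 0 = 1.
  i=2: a_2=4, p_2 = 4*2 + 1 = 9, q_2 = 4*1 + 1 = 5.
  i=3: a_3=2, p_3 = 2*9 + 2 = 20, q_3 = 2*5 + 1 = 11.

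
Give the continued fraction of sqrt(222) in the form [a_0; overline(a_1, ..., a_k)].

Write x_i = (sqrt(222) + m_i)/d_i with (m_0, d_0) = (0, 1). a_0 = floor(sqrt(222)) = 14, since 14^2 = 196 <= 222 < 225 = 15^2.
Iterate m_{i+1} = d_i*a_i - m_i, d_{i+1} = (222 - m_{i+1}^2)/d_i, a_{i+1} = floor((a_0 + m_{i+1})/d_{i+1}):
  m_1 = 1*14 - 0 = 14, d_1 = (222 - 14^2)/1 = 26/1 = 26, a_1 = floor((14 + 14)/26) = 1.
  m_2 = 26*1 - 14 = 12, d_2 = (222 - 12^2)/26 = 78/26 = 3, a_2 = floor((14 + 12)/3) = 8.
  m_3 = 3*8 - 12 = 12, d_3 = (222 - 12^2)/3 = 78/3 = 26, a_3 = floor((14 + 12)/26) = 1.
  m_4 = 26*1 - 12 = 14, d_4 = (222 - 14^2)/26 = 26/26 = 1, a_4 = floor((14 + 14)/1) = 28.
  m_5 = 1*28 - 14 = 14, d_5 = (222 - 14^2)/1 = 26/1 = 26: (m_5, d_5) = (m_1, d_1) = (14, 26), so from here the quotients repeat a_1, ..., a_4; the period length is 4.
Hence the expansion of sqrt(222) is a_0 = 14 followed by the repeating block 1, 8, 1, 28 (period 4).

[14; overline(1, 8, 1, 28)]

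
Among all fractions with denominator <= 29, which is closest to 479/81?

136/23

Expand x = 479/81 as a continued fraction with the Euclidean algorithm:
  479 = 5*81 + 74, so a_0 = 5.
  81 = 1*74 + 7, so a_1 = 1.
  74 = 10*7 + 4, so a_2 = 10.
  7 = 1*4 + 3, so a_3 = 1.
  4 = 1*3 + 1, so a_4 = 1.
  3 = 3*1 + 0, so a_5 = 3.
so x = [5; 1, 10, 1, 1, 3].
Convergents (p_i = a_i*p_{i-1} + p_{i-2}, q_i = a_i*q_{i-1} + q_{i-2} with p_{-2}=0, p_{-1}=1, q_{-2}=1, q_{-1}=0), until the denominator exceeds 29:
  i=0: a_0=5, p_0 = 5*1 + 0 = 5, q_0 = 5*0 + 1 = 1.
  i=1: a_1=1, p_1 = 1*5 + 1 = 6, q_1 = 1*1 + 0 = 1.
  i=2: a_2=10, p_2 = 10*6 + 5 = 65, q_2 = 10*1 + 1 = 11.
  i=3: a_3=1, p_3 = 1*65 + 6 = 71, q_3 = 1*11 + 1 = 12.
  i=4: a_4=1, p_4 = 1*71 + 65 = 136, q_4 = 1*12 + 11 = 23.
  i=5: a_5=3, p_5 = 3*136 + 71 = 479, q_5 = 3*23 + 12 = 81.
q_5 = 81 > 29, so the last convergent with denominator <= 29 is p_4/q_4 = 136/23.
The closest fraction with denominator <= 29 is either p_4/q_4 or the intermediate fraction (k*p_4 + p_3)/(k*q_4 + q_3) with the largest k >= 1 whose denominator stays <= 29; these approach x as k grows, and every other convergent or intermediate fraction in range is farther away.
Largest k: floor((29 - q_3)/q_4) = floor((29 - 12)/23) = 0.
Since k = 0, no intermediate fraction beyond p_4/q_4 has denominator <= 29, so the convergent 136/23 is the closest (its error is |479*23 - 136*81|/(81*23) = 1/1863).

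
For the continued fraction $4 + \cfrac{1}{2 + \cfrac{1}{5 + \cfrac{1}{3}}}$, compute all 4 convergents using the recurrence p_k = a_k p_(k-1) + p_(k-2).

Using the convergent recurrence p_i = a_i*p_{i-1} + p_{i-2}, q_i = a_i*q_{i-1} + q_{i-2} with p_{-2}=0, p_{-1}=1, q_{-2}=1, q_{-1}=0:
  i=0: a_0=4, p_0 = 4*1 + 0 = 4, q_0 = 4*0 + 1 = 1.
  i=1: a_1=2, p_1 = 2*4 + 1 = 9, q_1 = 2*1 + 0 = 2.
  i=2: a_2=5, p_2 = 5*9 + 4 = 49, q_2 = 5*2 + 1 = 11.
  i=3: a_3=3, p_3 = 3*49 + 9 = 156, q_3 = 3*11 + 2 = 35.

4/1, 9/2, 49/11, 156/35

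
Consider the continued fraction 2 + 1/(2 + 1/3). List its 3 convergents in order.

Using the convergent recurrence p_i = a_i*p_{i-1} + p_{i-2}, q_i = a_i*q_{i-1} + q_{i-2} with p_{-2}=0, p_{-1}=1, q_{-2}=1, q_{-1}=0:
  i=0: a_0=2, p_0 = 2*1 + 0 = 2, q_0 = 2*0 + 1 = 1.
  i=1: a_1=2, p_1 = 2*2 + 1 = 5, q_1 = 2*1 + 0 = 2.
  i=2: a_2=3, p_2 = 3*5 + 2 = 17, q_2 = 3*2 + 1 = 7.

2/1, 5/2, 17/7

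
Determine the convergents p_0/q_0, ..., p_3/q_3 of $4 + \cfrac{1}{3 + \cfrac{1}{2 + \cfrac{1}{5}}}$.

Using the convergent recurrence p_i = a_i*p_{i-1} + p_{i-2}, q_i = a_i*q_{i-1} + q_{i-2} with p_{-2}=0, p_{-1}=1, q_{-2}=1, q_{-1}=0:
  i=0: a_0=4, p_0 = 4*1 + 0 = 4, q_0 = 4*0 + 1 = 1.
  i=1: a_1=3, p_1 = 3*4 + 1 = 13, q_1 = 3*1 + 0 = 3.
  i=2: a_2=2, p_2 = 2*13 + 4 = 30, q_2 = 2*3 + 1 = 7.
  i=3: a_3=5, p_3 = 5*30 + 13 = 163, q_3 = 5*7 + 3 = 38.

4/1, 13/3, 30/7, 163/38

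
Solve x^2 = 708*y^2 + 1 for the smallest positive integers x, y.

First expand sqrt(708) as a continued fraction. With x_i = (sqrt(708) + m_i)/d_i and (m_0, d_0) = (0, 1): a_0 = floor(sqrt(708)) = 26, since 26^2 = 676 <= 708 < 729 = 27^2.
Iterate m_{i+1} = d_i*a_i - m_i, d_{i+1} = (708 - m_{i+1}^2)/d_i, a_{i+1} = floor((a_0 + m_{i+1})/d_{i+1}):
  m_1 = 1*26 - 0 = 26, d_1 = (708 - 26^2)/1 = 32/1 = 32, a_1 = floor((26 + 26)/32) = 1.
  m_2 = 32*1 - 26 = 6, d_2 = (708 - 6^2)/32 = 672/32 = 21, a_2 = floor((26 + 6)/21) = 1.
  m_3 = 21*1 - 6 = 15, d_3 = (708 - 15^2)/21 = 483/21 = 23, a_3 = floor((26 + 15)/23) = 1.
  m_4 = 23*1 - 15 = 8, d_4 = (708 - 8^2)/23 = 644/23 = 28, a_4 = floor((26 + 8)/28) = 1.
  m_5 = 28*1 - 8 = 20, d_5 = (708 - 20^2)/28 = 308/28 = 11, a_5 = floor((26 + 20)/11) = 4.
  m_6 = 11*4 - 20 = 24, d_6 = (708 - 24^2)/11 = 132/11 = 12, a_6 = floor((26 + 24)/12) = 4.
  m_7 = 12*4 - 24 = 24, d_7 = (708 - 24^2)/12 = 132/12 = 11, a_7 = floor((26 + 24)/11) = 4.
  m_8 = 11*4 - 24 = 20, d_8 = (708 - 20^2)/11 = 308/11 = 28, a_8 = floor((26 + 20)/28) = 1.
  m_9 = 28*1 - 20 = 8, d_9 = (708 - 8^2)/28 = 644/28 = 23, a_9 = floor((26 + 8)/23) = 1.
  m_10 = 23*1 - 8 = 15, d_10 = (708 - 15^2)/23 = 483/23 = 21, a_10 = floor((26 + 15)/21) = 1.
  m_11 = 21*1 - 15 = 6, d_11 = (708 - 6^2)/21 = 672/21 = 32, a_11 = floor((26 + 6)/32) = 1.
  m_12 = 32*1 - 6 = 26, d_12 = (708 - 26^2)/32 = 32/32 = 1, a_12 = floor((26 + 26)/1) = 52.
  m_13 = 1*52 - 26 = 26, d_13 = (708 - 26^2)/1 = 32/1 = 32: (m_13, d_13) = (m_1, d_1) = (26, 32), so from here the quotients repeat a_1, ..., a_12; the period length is 12.
So sqrt(708) = [26; (1, 1, 1, 1, 4, 4, 4, 1, 1, 1, 1, 52)] with period length k = 12.
k is even, so the fundamental solution of x^2 - 708y^2 = 1 is (p_{k-1}, q_{k-1}) = (p_11, q_11); compute convergents through index 11.
Convergents (p_i = a_i*p_{i-1} + p_{i-2}, q_i = a_i*q_{i-1} + q_{i-2} with p_{-2}=0, p_{-1}=1, q_{-2}=1, q_{-1}=0):
  i=0: a_0=26, p_0 = 26*1 + 0 = 26, q_0 = 26*0 + 1 = 1.
  i=1: a_1=1, p_1 = 1*26 + 1 = 27, q_1 = 1*1 + 0 = 1.
  i=2: a_2=1, p_2 = 1*27 + 26 = 53, q_2 = 1*1 + 1 = 2.
  i=3: a_3=1, p_3 = 1*53 + 27 = 80, q_3 = 1*2 + 1 = 3.
  i=4: a_4=1, p_4 = 1*80 + 53 = 133, q_4 = 1*3 + 2 = 5.
  i=5: a_5=4, p_5 = 4*133 + 80 = 612, q_5 = 4*5 + 3 = 23.
  i=6: a_6=4, p_6 = 4*612 + 133 = 2581, q_6 = 4*23 + 5 = 97.
  i=7: a_7=4, p_7 = 4*2581 + 612 = 10936, q_7 = 4*97 + 23 = 411.
  i=8: a_8=1, p_8 = 1*10936 + 2581 = 13517, q_8 = 1*411 + 97 = 508.
  i=9: a_9=1, p_9 = 1*13517 + 10936 = 24453, q_9 = 1*508 + 411 = 919.
  i=10: a_10=1, p_10 = 1*24453 + 13517 = 37970, q_10 = 1*919 + 508 = 1427.
  i=11: a_11=1, p_11 = 1*37970 + 24453 = 62423, q_11 = 1*1427 + 919 = 2346.
Check: 62423^2 - 708*2346^2 = 3896630929 - 3896630928 = 1, so (x, y) = (62423, 2346) solves the equation, and by the theorem it is the least positive solution.

(x, y) = (62423, 2346)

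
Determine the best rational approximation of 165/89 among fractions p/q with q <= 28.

Expand x = 165/89 as a continued fraction with the Euclidean algorithm:
  165 = 1*89 + 76, so a_0 = 1.
  89 = 1*76 + 13, so a_1 = 1.
  76 = 5*13 + 11, so a_2 = 5.
  13 = 1*11 + 2, so a_3 = 1.
  11 = 5*2 + 1, so a_4 = 5.
  2 = 2*1 + 0, so a_5 = 2.
so x = [1; 1, 5, 1, 5, 2].
Convergents (p_i = a_i*p_{i-1} + p_{i-2}, q_i = a_i*q_{i-1} + q_{i-2} with p_{-2}=0, p_{-1}=1, q_{-2}=1, q_{-1}=0), until the denominator exceeds 28:
  i=0: a_0=1, p_0 = 1*1 + 0 = 1, q_0 = 1*0 + 1 = 1.
  i=1: a_1=1, p_1 = 1*1 + 1 = 2, q_1 = 1*1 + 0 = 1.
  i=2: a_2=5, p_2 = 5*2 + 1 = 11, q_2 = 5*1 + 1 = 6.
  i=3: a_3=1, p_3 = 1*11 + 2 = 13, q_3 = 1*6 + 1 = 7.
  i=4: a_4=5, p_4 = 5*13 + 11 = 76, q_4 = 5*7 + 6 = 41.
q_4 = 41 > 28, so the last convergent with denominator <= 28 is p_3/q_3 = 13/7.
The closest fraction with denominator <= 28 is either p_3/q_3 or the intermediate fraction (k*p_3 + p_2)/(k*q_3 + q_2) with the largest k >= 1 whose denominator stays <= 28; these approach x as k grows, and every other convergent or intermediate fraction in range is farther away.
Largest k: floor((28 - q_2)/q_3) = floor((28 - 6)/7) = 3.
That gives (3*13 + 11)/(3*7 + 6) = 50/27.
Compare the errors: |x - 13/7| = |165*7 - 13*89|/(89*7) = 2/623, and |x - 50/27| = |165*27 - 50*89|/(89*27) = 5/2403.
Cross-multiplying, 5*623 = 3115 < 4806 = 2*2403, so 5/2403 is smaller: the intermediate fraction 50/27 is closer to x than 13/7.

50/27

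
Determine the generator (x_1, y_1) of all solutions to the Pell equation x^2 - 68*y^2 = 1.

(x, y) = (33, 4)

First expand sqrt(68) as a continued fraction. With x_i = (sqrt(68) + m_i)/d_i and (m_0, d_0) = (0, 1): a_0 = floor(sqrt(68)) = 8, since 8^2 = 64 <= 68 < 81 = 9^2.
Iterate m_{i+1} = d_i*a_i - m_i, d_{i+1} = (68 - m_{i+1}^2)/d_i, a_{i+1} = floor((a_0 + m_{i+1})/d_{i+1}):
  m_1 = 1*8 - 0 = 8, d_1 = (68 - 8^2)/1 = 4/1 = 4, a_1 = floor((8 + 8)/4) = 4.
  m_2 = 4*4 - 8 = 8, d_2 = (68 - 8^2)/4 = 4/4 = 1, a_2 = floor((8 + 8)/1) = 16.
  m_3 = 1*16 - 8 = 8, d_3 = (68 - 8^2)/1 = 4/1 = 4: (m_3, d_3) = (m_1, d_1) = (8, 4), so from here the quotients repeat a_1, a_2; the period length is 2.
So sqrt(68) = [8; (4, 16)] with period length k = 2.
k is even, so the fundamental solution of x^2 - 68y^2 = 1 is (p_{k-1}, q_{k-1}) = (p_1, q_1); compute convergents through index 1.
Convergents (p_i = a_i*p_{i-1} + p_{i-2}, q_i = a_i*q_{i-1} + q_{i-2} with p_{-2}=0, p_{-1}=1, q_{-2}=1, q_{-1}=0):
  i=0: a_0=8, p_0 = 8*1 + 0 = 8, q_0 = 8*0 + 1 = 1.
  i=1: a_1=4, p_1 = 4*8 + 1 = 33, q_1 = 4*1 + 0 = 4.
Check: 33^2 - 68*4^2 = 1089 - 1088 = 1, so (x, y) = (33, 4) solves the equation, and by the theorem it is the least positive solution.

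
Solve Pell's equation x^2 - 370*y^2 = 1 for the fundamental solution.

(x, y) = (213859, 11118)

First expand sqrt(370) as a continued fraction. With x_i = (sqrt(370) + m_i)/d_i and (m_0, d_0) = (0, 1): a_0 = floor(sqrt(370)) = 19, since 19^2 = 361 <= 370 < 400 = 20^2.
Iterate m_{i+1} = d_i*a_i - m_i, d_{i+1} = (370 - m_{i+1}^2)/d_i, a_{i+1} = floor((a_0 + m_{i+1})/d_{i+1}):
  m_1 = 1*19 - 0 = 19, d_1 = (370 - 19^2)/1 = 9/1 = 9, a_1 = floor((19 + 19)/9) = 4.
  m_2 = 9*4 - 19 = 17, d_2 = (370 - 17^2)/9 = 81/9 = 9, a_2 = floor((19 + 17)/9) = 4.
  m_3 = 9*4 - 17 = 19, d_3 = (370 - 19^2)/9 = 9/9 = 1, a_3 = floor((19 + 19)/1) = 38.
  m_4 = 1*38 - 19 = 19, d_4 = (370 - 19^2)/1 = 9/1 = 9: (m_4, d_4) = (m_1, d_1) = (19, 9), so from here the quotients repeat a_1, ..., a_3; the period length is 3.
So sqrt(370) = [19; (4, 4, 38)] with period length k = 3.
k is odd, so (p_{k-1}, q_{k-1}) only solves x^2 - 370y^2 = -1 and the fundamental solution of x^2 - 370y^2 = 1 is (p_{2k-1}, q_{2k-1}) = (p_5, q_5); compute convergents through index 5, running through the period twice.
Convergents (p_i = a_i*p_{i-1} + p_{i-2}, q_i = a_i*q_{i-1} + q_{i-2} with p_{-2}=0, p_{-1}=1, q_{-2}=1, q_{-1}=0):
  i=0: a_0=19, p_0 = 19*1 + 0 = 19, q_0 = 19*0 + 1 = 1.
  i=1: a_1=4, p_1 = 4*19 + 1 = 77, q_1 = 4*1 + 0 = 4.
  i=2: a_2=4, p_2 = 4*77 + 19 = 327, q_2 = 4*4 + 1 = 17.
  i=3: a_3=38, p_3 = 38*327 + 77 = 12503, q_3 = 38*17 + 4 = 650.
  i=4: a_4=4, p_4 = 4*12503 + 327 = 50339, q_4 = 4*650 + 17 = 2617.
  i=5: a_5=4, p_5 = 4*50339 + 12503 = 213859, q_5 = 4*2617 + 650 = 11118.
Indeed p_2^2 - 370*q_2^2 = 106929 - 106930 = -1, not +1.
Check: 213859^2 - 370*11118^2 = 45735671881 - 45735671880 = 1, so (x, y) = (213859, 11118) solves the equation, and by the theorem it is the least positive solution.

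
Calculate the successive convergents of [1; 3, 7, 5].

1/1, 4/3, 29/22, 149/113

Using the convergent recurrence p_i = a_i*p_{i-1} + p_{i-2}, q_i = a_i*q_{i-1} + q_{i-2} with p_{-2}=0, p_{-1}=1, q_{-2}=1, q_{-1}=0:
  i=0: a_0=1, p_0 = 1*1 + 0 = 1, q_0 = 1*0 + 1 = 1.
  i=1: a_1=3, p_1 = 3*1 + 1 = 4, q_1 = 3*1 + 0 = 3.
  i=2: a_2=7, p_2 = 7*4 + 1 = 29, q_2 = 7*3 + 1 = 22.
  i=3: a_3=5, p_3 = 5*29 + 4 = 149, q_3 = 5*22 + 3 = 113.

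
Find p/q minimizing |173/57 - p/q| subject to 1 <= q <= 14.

Expand x = 173/57 as a continued fraction with the Euclidean algorithm:
  173 = 3*57 + 2, so a_0 = 3.
  57 = 28*2 + 1, so a_1 = 28.
  2 = 2*1 + 0, so a_2 = 2.
so x = [3; 28, 2].
Convergents (p_i = a_i*p_{i-1} + p_{i-2}, q_i = a_i*q_{i-1} + q_{i-2} with p_{-2}=0, p_{-1}=1, q_{-2}=1, q_{-1}=0), until the denominator exceeds 14:
  i=0: a_0=3, p_0 = 3*1 + 0 = 3, q_0 = 3*0 + 1 = 1.
  i=1: a_1=28, p_1 = 28*3 + 1 = 85, q_1 = 28*1 + 0 = 28.
q_1 = 28 > 14, so the last convergent with denominator <= 14 is p_0/q_0 = 3/1.
The closest fraction with denominator <= 14 is either p_0/q_0 or the intermediate fraction (k*p_0 + p_{-1})/(k*q_0 + q_{-1}) with the largest k >= 1 whose denominator stays <= 14; these approach x as k grows, and every other convergent or intermediate fraction in range is farther away.
Largest k: floor((14 - q_{-1})/q_0) = floor((14 - 0)/1) = 14 (using the seeds p_{-1} = 1, q_{-1} = 0).
That gives (14*3 + 1)/(14*1 + 0) = 43/14.
Compare the errors: |x - 3/1| = |173*1 - 3*57|/(57*1) = 2/57, and |x - 43/14| = |173*14 - 43*57|/(57*14) = 29/798.
Cross-multiplying, 2*798 = 1596 < 1653 = 29*57, so 2/57 is smaller: the convergent 3/1 is closer to x than 43/14.

3/1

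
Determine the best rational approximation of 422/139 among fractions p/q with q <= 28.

85/28

Expand x = 422/139 as a continued fraction with the Euclidean algorithm:
  422 = 3*139 + 5, so a_0 = 3.
  139 = 27*5 + 4, so a_1 = 27.
  5 = 1*4 + 1, so a_2 = 1.
  4 = 4*1 + 0, so a_3 = 4.
so x = [3; 27, 1, 4].
Convergents (p_i = a_i*p_{i-1} + p_{i-2}, q_i = a_i*q_{i-1} + q_{i-2} with p_{-2}=0, p_{-1}=1, q_{-2}=1, q_{-1}=0), until the denominator exceeds 28:
  i=0: a_0=3, p_0 = 3*1 + 0 = 3, q_0 = 3*0 + 1 = 1.
  i=1: a_1=27, p_1 = 27*3 + 1 = 82, q_1 = 27*1 + 0 = 27.
  i=2: a_2=1, p_2 = 1*82 + 3 = 85, q_2 = 1*27 + 1 = 28.
  i=3: a_3=4, p_3 = 4*85 + 82 = 422, q_3 = 4*28 + 27 = 139.
q_3 = 139 > 28, so the last convergent with denominator <= 28 is p_2/q_2 = 85/28.
The closest fraction with denominator <= 28 is either p_2/q_2 or the intermediate fraction (k*p_2 + p_1)/(k*q_2 + q_1) with the largest k >= 1 whose denominator stays <= 28; these approach x as k grows, and every other convergent or intermediate fraction in range is farther away.
Largest k: floor((28 - q_1)/q_2) = floor((28 - 27)/28) = 0.
Since k = 0, no intermediate fraction beyond p_2/q_2 has denominator <= 28, so the convergent 85/28 is the closest (its error is |422*28 - 85*139|/(139*28) = 1/3892).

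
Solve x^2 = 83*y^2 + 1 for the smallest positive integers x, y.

First expand sqrt(83) as a continued fraction. With x_i = (sqrt(83) + m_i)/d_i and (m_0, d_0) = (0, 1): a_0 = floor(sqrt(83)) = 9, since 9^2 = 81 <= 83 < 100 = 10^2.
Iterate m_{i+1} = d_i*a_i - m_i, d_{i+1} = (83 - m_{i+1}^2)/d_i, a_{i+1} = floor((a_0 + m_{i+1})/d_{i+1}):
  m_1 = 1*9 - 0 = 9, d_1 = (83 - 9^2)/1 = 2/1 = 2, a_1 = floor((9 + 9)/2) = 9.
  m_2 = 2*9 - 9 = 9, d_2 = (83 - 9^2)/2 = 2/2 = 1, a_2 = floor((9 + 9)/1) = 18.
  m_3 = 1*18 - 9 = 9, d_3 = (83 - 9^2)/1 = 2/1 = 2: (m_3, d_3) = (m_1, d_1) = (9, 2), so from here the quotients repeat a_1, a_2; the period length is 2.
So sqrt(83) = [9; (9, 18)] with period length k = 2.
k is even, so the fundamental solution of x^2 - 83y^2 = 1 is (p_{k-1}, q_{k-1}) = (p_1, q_1); compute convergents through index 1.
Convergents (p_i = a_i*p_{i-1} + p_{i-2}, q_i = a_i*q_{i-1} + q_{i-2} with p_{-2}=0, p_{-1}=1, q_{-2}=1, q_{-1}=0):
  i=0: a_0=9, p_0 = 9*1 + 0 = 9, q_0 = 9*0 + 1 = 1.
  i=1: a_1=9, p_1 = 9*9 + 1 = 82, q_1 = 9*1 + 0 = 9.
Check: 82^2 - 83*9^2 = 6724 - 6723 = 1, so (x, y) = (82, 9) solves the equation, and by the theorem it is the least positive solution.

(x, y) = (82, 9)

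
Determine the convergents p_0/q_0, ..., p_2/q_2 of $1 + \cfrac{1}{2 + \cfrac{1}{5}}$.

Using the convergent recurrence p_i = a_i*p_{i-1} + p_{i-2}, q_i = a_i*q_{i-1} + q_{i-2} with p_{-2}=0, p_{-1}=1, q_{-2}=1, q_{-1}=0:
  i=0: a_0=1, p_0 = 1*1 + 0 = 1, q_0 = 1*0 + 1 = 1.
  i=1: a_1=2, p_1 = 2*1 + 1 = 3, q_1 = 2*1 + 0 = 2.
  i=2: a_2=5, p_2 = 5*3 + 1 = 16, q_2 = 5*2 + 1 = 11.

1/1, 3/2, 16/11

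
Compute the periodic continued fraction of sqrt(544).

Write x_i = (sqrt(544) + m_i)/d_i with (m_0, d_0) = (0, 1). a_0 = floor(sqrt(544)) = 23, since 23^2 = 529 <= 544 < 576 = 24^2.
Iterate m_{i+1} = d_i*a_i - m_i, d_{i+1} = (544 - m_{i+1}^2)/d_i, a_{i+1} = floor((a_0 + m_{i+1})/d_{i+1}):
  m_1 = 1*23 - 0 = 23, d_1 = (544 - 23^2)/1 = 15/1 = 15, a_1 = floor((23 + 23)/15) = 3.
  m_2 = 15*3 - 23 = 22, d_2 = (544 - 22^2)/15 = 60/15 = 4, a_2 = floor((23 + 22)/4) = 11.
  m_3 = 4*11 - 22 = 22, d_3 = (544 - 22^2)/4 = 60/4 = 15, a_3 = floor((23 + 22)/15) = 3.
  m_4 = 15*3 - 22 = 23, d_4 = (544 - 23^2)/15 = 15/15 = 1, a_4 = floor((23 + 23)/1) = 46.
  m_5 = 1*46 - 23 = 23, d_5 = (544 - 23^2)/1 = 15/1 = 15: (m_5, d_5) = (m_1, d_1) = (23, 15), so from here the quotients repeat a_1, ..., a_4; the period length is 4.
Hence the expansion of sqrt(544) is a_0 = 23 followed by the repeating block 3, 11, 3, 46 (period 4).

[23; (3, 11, 3, 46)]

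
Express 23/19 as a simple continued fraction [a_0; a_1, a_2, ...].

Run the Euclidean algorithm on 23 and 19; the successive quotients are the partial quotients a_0, a_1, ... (each step inverts the fractional part left over by the previous one):
  23 = 1*19 + 4, so a_0 = 1.
  19 = 4*4 + 3, so a_1 = 4.
  4 = 1*3 + 1, so a_2 = 1.
  3 = 3*1 + 0, so a_3 = 3.
The remainder reaches 0 after 4 divisions, so the expansion has 4 partial quotients, read off in order.

[1; 4, 1, 3]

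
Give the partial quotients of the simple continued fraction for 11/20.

[0; 1, 1, 4, 2]

Run the Euclidean algorithm on 11 and 20; the successive quotients are the partial quotients a_0, a_1, ... (each step inverts the fractional part left over by the previous one):
  11 = 0*20 + 11, so a_0 = 0.
  20 = 1*11 + 9, so a_1 = 1.
  11 = 1*9 + 2, so a_2 = 1.
  9 = 4*2 + 1, so a_3 = 4.
  2 = 2*1 + 0, so a_4 = 2.
The remainder reaches 0 after 5 divisions, so the expansion has 5 partial quotients, read off in order.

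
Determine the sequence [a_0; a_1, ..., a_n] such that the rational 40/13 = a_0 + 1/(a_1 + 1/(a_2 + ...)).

Run the Euclidean algorithm on 40 and 13; the successive quotients are the partial quotients a_0, a_1, ... (each step inverts the fractional part left over by the previous one):
  40 = 3*13 + 1, so a_0 = 3.
  13 = 13*1 + 0, so a_1 = 13.
The remainder reaches 0 after 2 divisions, so the expansion has 2 partial quotients, read off in order.

[3; 13]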